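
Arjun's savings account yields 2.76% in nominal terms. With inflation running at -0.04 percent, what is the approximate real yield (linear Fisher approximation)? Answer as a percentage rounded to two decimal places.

2.80%

r ≈ i − π = 2.76% − (-0.04%) = 2.80%.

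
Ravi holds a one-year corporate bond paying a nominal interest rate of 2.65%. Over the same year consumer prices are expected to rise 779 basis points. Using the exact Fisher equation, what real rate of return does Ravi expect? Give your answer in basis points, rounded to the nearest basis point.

By the Fisher equation, 1 + r = (1 + i)/(1 + π).
1 + r = 1.02650 / 1.07790 = 0.952315
r = 0.952315 − 1 = -4.7685%, i.e. -477 basis points.

-477 basis points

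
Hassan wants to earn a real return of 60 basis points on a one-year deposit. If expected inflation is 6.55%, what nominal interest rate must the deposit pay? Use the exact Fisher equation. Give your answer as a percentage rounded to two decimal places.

7.19%

(1 + i) = (1 + r)(1 + π) = 1.00600 × 1.06550 = 1.071893
i = 1.071893 − 1, so the required nominal rate is 7.19%.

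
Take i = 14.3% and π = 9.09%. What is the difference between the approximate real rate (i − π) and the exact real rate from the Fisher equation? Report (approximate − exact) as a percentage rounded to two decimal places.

0.43%

Approximate: r ≈ 14.300% − 9.090% = 5.2100%
Exact: (1 + 0.1430)/(1 + 0.0909) − 1 = 4.7759%
Error = 5.2100% − 4.7759% = 0.4341% → 0.43%.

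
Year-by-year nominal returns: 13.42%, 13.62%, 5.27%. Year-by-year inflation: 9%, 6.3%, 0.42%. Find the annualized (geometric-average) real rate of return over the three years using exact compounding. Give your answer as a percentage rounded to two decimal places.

Nominal growth factor = 1.1342 × 1.1362 × 1.0527 = 1.35659137
Price-level growth factor = 1.0900 × 1.0630 × 1.0042 = 1.16353641
Real growth factor = 1.35659137 / 1.16353641 = 1.16592086
Annualized real rate = 1.16592086^(1/3) − 1 = 5.2502% → 5.25%.

5.25%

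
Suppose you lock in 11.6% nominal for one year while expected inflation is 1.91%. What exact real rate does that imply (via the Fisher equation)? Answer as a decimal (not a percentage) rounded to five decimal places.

By the Fisher equation, 1 + r = (1 + i)/(1 + π).
1 + r = 1.11600 / 1.01910 = 1.095084
r = 1.095084 − 1 = 9.5084%, i.e. 0.09508.

0.09508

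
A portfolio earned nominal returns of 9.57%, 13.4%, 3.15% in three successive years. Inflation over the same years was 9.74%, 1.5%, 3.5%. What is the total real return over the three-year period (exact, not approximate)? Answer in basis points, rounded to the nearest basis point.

1117 basis points

Nominal growth factor = 1.0957 × 1.1340 × 1.0315 = 1.281663
Price-level growth factor = 1.0974 × 1.0150 × 1.0350 = 1.152846
Real growth factor = 1.281663 / 1.152846 = 1.111738
Total real return = 1.111738 − 1 → 1117 basis points.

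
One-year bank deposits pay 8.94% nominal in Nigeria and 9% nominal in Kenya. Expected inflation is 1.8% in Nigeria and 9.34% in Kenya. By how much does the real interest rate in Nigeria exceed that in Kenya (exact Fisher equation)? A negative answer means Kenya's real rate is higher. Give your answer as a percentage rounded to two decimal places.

Nigeria: (1 + 0.0894)/(1 + 0.0180) − 1 = 7.0138%
Kenya: (1 + 0.0900)/(1 + 0.0934) − 1 = -0.3110%
Differential = 7.0138% − (-0.3110%) = 7.3247% → 7.32%.

7.32%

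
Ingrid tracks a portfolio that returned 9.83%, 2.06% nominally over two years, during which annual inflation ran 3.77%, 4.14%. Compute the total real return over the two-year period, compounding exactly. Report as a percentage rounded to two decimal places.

3.73%

Compound the nominal returns: 1.0983 × 1.0206 = 1.120925.
Compound inflation: 1.0377 × 1.0414 = 1.080661.
Deflate: 1.120925 / 1.080661 = 1.037259.
Total real return = 1.037259 − 1 → 3.73%.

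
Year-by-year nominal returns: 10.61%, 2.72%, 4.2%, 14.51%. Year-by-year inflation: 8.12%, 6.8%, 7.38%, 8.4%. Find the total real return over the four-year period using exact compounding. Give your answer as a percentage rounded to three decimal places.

Nominal growth factor = 1.1061 × 1.0272 × 1.0420 × 1.1451 = 1.355690
Price-level growth factor = 1.0812 × 1.0680 × 1.0738 × 1.0840 = 1.344095
Real growth factor = 1.355690 / 1.344095 = 1.008627
Total real return = 1.008627 − 1 → 0.863%.

0.863%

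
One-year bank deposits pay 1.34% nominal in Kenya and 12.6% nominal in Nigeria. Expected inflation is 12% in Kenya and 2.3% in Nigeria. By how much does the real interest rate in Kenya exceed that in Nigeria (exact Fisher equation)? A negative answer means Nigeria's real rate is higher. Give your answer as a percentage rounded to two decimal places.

Kenya: (1 + 0.0134)/(1 + 0.1200) − 1 = -9.5179%
Nigeria: (1 + 0.1260)/(1 + 0.0230) − 1 = 10.0684%
Differential = -9.5179% − 10.0684% = -19.5863% → -19.59%.

-19.59%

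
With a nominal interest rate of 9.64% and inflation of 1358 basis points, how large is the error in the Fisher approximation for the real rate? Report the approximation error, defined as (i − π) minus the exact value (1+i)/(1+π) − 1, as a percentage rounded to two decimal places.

-0.47%

Approximate: r ≈ 9.640% − 13.580% = -3.9400%
Exact: (1 + 0.0964)/(1 + 0.1358) − 1 = -3.4689%
Error = -3.9400% − (-3.4689%) = -0.4711% → -0.47%.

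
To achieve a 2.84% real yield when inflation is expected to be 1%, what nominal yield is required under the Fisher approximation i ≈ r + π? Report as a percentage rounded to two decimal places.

i ≈ r + π = 2.84% + 1% = 3.84%.

3.84%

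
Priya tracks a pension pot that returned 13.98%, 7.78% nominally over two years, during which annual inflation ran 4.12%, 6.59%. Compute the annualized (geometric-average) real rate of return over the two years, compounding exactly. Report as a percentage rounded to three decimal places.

Nominal growth factor = 1.1398 × 1.0778 = 1.22847644
Price-level growth factor = 1.0412 × 1.0659 = 1.10981508
Real growth factor = 1.22847644 / 1.10981508 = 1.10691994
Annualized real rate = 1.10691994^(1/2) − 1 = 5.2103% → 5.210%.

5.210%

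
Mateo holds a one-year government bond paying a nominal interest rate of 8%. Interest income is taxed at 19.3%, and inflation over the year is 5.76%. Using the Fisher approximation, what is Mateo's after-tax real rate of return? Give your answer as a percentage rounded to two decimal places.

0.70%

After-tax nominal return = 8% × (1 − 0.193) = 6.4560%.
r ≈ 6.4560% − 5.76% → 0.70%.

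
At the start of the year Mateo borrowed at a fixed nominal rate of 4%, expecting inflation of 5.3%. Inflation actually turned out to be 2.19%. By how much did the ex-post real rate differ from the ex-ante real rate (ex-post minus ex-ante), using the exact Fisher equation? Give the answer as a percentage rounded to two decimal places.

3.01%

Ex-ante: (1 + 0.0400)/(1 + 0.0530) − 1 = -1.2346%
Ex-post: (1 + 0.0400)/(1 + 0.0219) − 1 = 1.7712%
Difference (ex-post − ex-ante) = 3.0058% → 3.01%.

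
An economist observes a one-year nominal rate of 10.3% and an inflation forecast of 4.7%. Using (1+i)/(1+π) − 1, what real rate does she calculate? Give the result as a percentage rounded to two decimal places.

5.35%

By the Fisher equation, 1 + r = (1 + i)/(1 + π).
1 + r = 1.10300 / 1.04700 = 1.053486
r = 1.053486 − 1 = 5.3486%, i.e. 5.35%.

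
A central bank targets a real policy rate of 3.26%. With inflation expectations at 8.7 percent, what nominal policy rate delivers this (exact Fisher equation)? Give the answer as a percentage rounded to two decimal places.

(1 + i) = (1 + r)(1 + π) = 1.03260 × 1.08700 = 1.1224362
i = 1.1224362 − 1, so the required nominal rate is 12.24%.

12.24%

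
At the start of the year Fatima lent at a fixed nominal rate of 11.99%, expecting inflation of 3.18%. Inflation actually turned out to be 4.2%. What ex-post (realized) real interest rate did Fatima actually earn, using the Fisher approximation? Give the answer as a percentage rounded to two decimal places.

Ex-post: 11.99% − 4.2% = 7.790%
So the realized real rate is 7.79%.

7.79%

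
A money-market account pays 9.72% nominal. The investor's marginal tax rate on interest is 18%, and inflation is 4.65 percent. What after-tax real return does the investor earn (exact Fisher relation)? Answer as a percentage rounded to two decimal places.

3.17%

After-tax nominal return = 9.72% × (1 − 0.18) = 7.9704%.
1 + r = 1.079704 / 1.04650 = 1.031729
After-tax real rate = 1.031729 − 1 → 3.17%.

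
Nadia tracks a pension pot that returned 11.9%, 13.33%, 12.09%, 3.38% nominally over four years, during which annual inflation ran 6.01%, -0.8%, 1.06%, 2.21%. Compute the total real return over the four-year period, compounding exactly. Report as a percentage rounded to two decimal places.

35.28%

Nominal growth factor = 1.1190 × 1.1333 × 1.1209 × 1.0338 = 1.469530
Price-level growth factor = 1.0601 × 0.9920 × 1.0106 × 1.0221 = 1.086254
Real growth factor = 1.469530 / 1.086254 = 1.352842
Total real return = 1.352842 − 1 → 35.28%.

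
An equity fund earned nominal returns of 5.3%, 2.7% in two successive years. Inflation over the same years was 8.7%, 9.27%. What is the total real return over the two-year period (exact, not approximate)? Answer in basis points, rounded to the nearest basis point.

-895 basis points

Nominal growth factor = 1.0530 × 1.0270 = 1.081431
Price-level growth factor = 1.0870 × 1.0927 = 1.187765
Real growth factor = 1.081431 / 1.187765 = 0.910476
Total real return = 0.910476 − 1 → -895 basis points.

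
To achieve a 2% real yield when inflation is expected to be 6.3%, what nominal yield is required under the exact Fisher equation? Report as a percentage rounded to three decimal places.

8.426%

(1 + i) = (1 + r)(1 + π) = 1.02000 × 1.06300 = 1.08426
i = 1.08426 − 1, so the required nominal rate is 8.426%.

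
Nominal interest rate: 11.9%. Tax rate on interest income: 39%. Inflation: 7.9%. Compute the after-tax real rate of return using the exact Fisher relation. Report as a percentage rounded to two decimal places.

After-tax nominal return = 11.9% × (1 − 0.39) = 7.2590%.
1 + r = 1.07259 / 1.07900 = 0.994059
After-tax real rate = 0.994059 − 1 → -0.59%.

-0.59%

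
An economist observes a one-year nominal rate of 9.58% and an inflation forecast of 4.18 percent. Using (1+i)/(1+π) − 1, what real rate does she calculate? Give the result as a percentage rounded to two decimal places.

By the Fisher identity, 1 + r = (1 + i)/(1 + π).
1 + r = 1.09580 / 1.04180 = 1.051833
r = 1.051833 − 1 = 5.1833%, i.e. 5.18%.

5.18%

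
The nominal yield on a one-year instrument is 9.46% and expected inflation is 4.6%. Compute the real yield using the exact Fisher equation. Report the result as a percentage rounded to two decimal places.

By the Fisher relation, 1 + r = (1 + i)/(1 + π).
1 + r = 1.09460 / 1.04600 = 1.046463
r = 1.046463 − 1 = 4.6463%, i.e. 4.65%.

4.65%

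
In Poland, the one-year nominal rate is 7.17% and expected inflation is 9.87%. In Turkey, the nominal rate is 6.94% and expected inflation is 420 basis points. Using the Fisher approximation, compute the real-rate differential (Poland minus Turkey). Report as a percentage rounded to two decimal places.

-5.44%

Poland: 7.17% − 9.87% = -2.700%
Turkey: 6.94% − 4.2% = 2.740%
Differential = -5.440% → -5.44%.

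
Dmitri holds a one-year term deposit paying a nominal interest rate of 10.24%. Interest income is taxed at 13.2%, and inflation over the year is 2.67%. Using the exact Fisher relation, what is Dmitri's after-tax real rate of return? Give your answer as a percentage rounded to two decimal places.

6.06%

After-tax nominal return = 10.24% × (1 − 0.132) = 8.88832%.
1 + r = 1.0888832 / 1.02670 = 1.060566
After-tax real rate = 1.060566 − 1 → 6.06%.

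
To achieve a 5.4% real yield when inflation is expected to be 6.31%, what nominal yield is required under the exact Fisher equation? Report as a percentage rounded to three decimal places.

(1 + i) = (1 + r)(1 + π) = 1.05400 × 1.06310 = 1.1205074
i = 1.1205074 − 1, so the required nominal rate is 12.051%.

12.051%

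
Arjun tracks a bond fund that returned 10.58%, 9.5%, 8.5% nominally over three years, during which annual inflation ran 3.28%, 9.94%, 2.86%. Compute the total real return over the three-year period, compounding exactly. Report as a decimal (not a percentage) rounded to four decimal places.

Nominal growth factor = 1.1058 × 1.0950 × 1.0850 = 1.313773
Price-level growth factor = 1.0328 × 1.0994 × 1.0286 = 1.167934
Real growth factor = 1.313773 / 1.167934 = 1.124869
Total real return = 1.124869 − 1 → 0.1249.

0.1249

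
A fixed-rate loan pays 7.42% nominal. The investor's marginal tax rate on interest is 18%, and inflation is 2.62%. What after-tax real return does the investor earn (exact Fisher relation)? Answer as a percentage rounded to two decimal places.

3.38%

After-tax nominal return = 7.42% × (1 − 0.18) = 6.0844%.
1 + r = 1.060844 / 1.02620 = 1.033760
After-tax real rate = 1.033760 − 1 → 3.38%.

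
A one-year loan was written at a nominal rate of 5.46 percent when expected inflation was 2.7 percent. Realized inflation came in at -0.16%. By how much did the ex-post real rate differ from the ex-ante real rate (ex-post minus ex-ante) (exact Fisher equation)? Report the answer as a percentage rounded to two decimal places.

Ex-ante: (1 + 0.0546)/(1 + 0.0270) − 1 = 2.6874%
Ex-post: (1 + 0.0546)/(1 − 0.0016) − 1 = 5.6290%
Difference (ex-post − ex-ante) = 2.9416% → 2.94%.

2.94%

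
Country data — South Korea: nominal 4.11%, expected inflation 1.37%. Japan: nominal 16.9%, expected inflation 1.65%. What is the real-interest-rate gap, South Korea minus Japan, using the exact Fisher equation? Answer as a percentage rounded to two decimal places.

South Korea: (1 + 0.0411)/(1 + 0.0137) − 1 = 2.7030%
Japan: (1 + 0.1690)/(1 + 0.0165) − 1 = 15.0025%
Differential = 2.7030% − 15.0025% = -12.2995% → -12.30%.

-12.30%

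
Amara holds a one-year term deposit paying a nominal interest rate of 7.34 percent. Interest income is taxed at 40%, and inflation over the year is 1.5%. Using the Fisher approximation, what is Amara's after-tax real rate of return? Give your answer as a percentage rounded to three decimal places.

After-tax nominal return = 7.34% × (1 − 0.4) = 4.4040%.
r ≈ 4.4040% − 1.5% → 2.904%.

2.904%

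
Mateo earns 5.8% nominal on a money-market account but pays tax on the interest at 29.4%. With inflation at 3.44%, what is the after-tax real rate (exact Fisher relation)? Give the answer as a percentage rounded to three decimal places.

0.633%

After-tax nominal return = 5.8% × (1 − 0.294) = 4.0948%.
1 + r = 1.040948 / 1.03440 = 1.006330
After-tax real rate = 1.006330 − 1 → 0.633%.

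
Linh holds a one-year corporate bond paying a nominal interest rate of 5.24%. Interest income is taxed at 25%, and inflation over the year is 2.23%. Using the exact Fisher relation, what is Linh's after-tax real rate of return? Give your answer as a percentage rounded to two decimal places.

After-tax nominal return = 5.24% × (1 − 0.25) = 3.9300%.
1 + r = 1.03930 / 1.02230 = 1.016629
After-tax real rate = 1.016629 − 1 → 1.66%.

1.66%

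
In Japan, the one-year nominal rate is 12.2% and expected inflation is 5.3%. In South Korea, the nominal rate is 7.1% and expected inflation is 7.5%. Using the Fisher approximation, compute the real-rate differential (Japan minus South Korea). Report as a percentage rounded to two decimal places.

7.30%

Japan: 12.2% − 5.3% = 6.900%
South Korea: 7.1% − 7.5% = -0.400%
Differential = 7.300% → 7.30%.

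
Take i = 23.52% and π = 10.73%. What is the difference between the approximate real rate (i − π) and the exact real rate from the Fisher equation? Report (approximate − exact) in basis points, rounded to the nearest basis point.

Approximate: r ≈ 23.520% − 10.730% = 12.7900%
Exact: (1 + 0.2352)/(1 + 0.1073) − 1 = 11.5506%
Error = 12.7900% − 11.5506% = 1.2394% → 124 basis points.

124 basis points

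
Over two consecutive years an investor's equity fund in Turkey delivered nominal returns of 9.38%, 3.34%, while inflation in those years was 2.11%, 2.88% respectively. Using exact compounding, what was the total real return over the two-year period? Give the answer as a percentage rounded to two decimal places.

7.60%

Nominal growth factor = 1.0938 × 1.0334 = 1.130333
Price-level growth factor = 1.0211 × 1.0288 = 1.050508
Real growth factor = 1.130333 / 1.050508 = 1.075987
Total real return = 1.075987 − 1 → 7.60%.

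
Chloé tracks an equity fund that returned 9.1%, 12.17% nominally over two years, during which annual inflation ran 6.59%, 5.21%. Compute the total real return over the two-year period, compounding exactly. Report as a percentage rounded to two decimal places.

Nominal growth factor = 1.0910 × 1.1217 = 1.223775
Price-level growth factor = 1.0659 × 1.0521 = 1.121433
Real growth factor = 1.223775 / 1.121433 = 1.091259
Total real return = 1.091259 − 1 → 9.13%.

9.13%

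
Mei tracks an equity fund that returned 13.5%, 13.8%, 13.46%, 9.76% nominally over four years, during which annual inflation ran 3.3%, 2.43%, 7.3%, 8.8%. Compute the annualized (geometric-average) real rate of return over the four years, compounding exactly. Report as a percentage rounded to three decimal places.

Nominal growth factor = 1.1350 × 1.1380 × 1.1346 × 1.0976 = 1.60851458
Price-level growth factor = 1.0330 × 1.0243 × 1.0730 × 1.0880 = 1.23525355
Real growth factor = 1.60851458 / 1.23525355 = 1.30217361
Annualized real rate = 1.30217361^(1/4) − 1 = 6.8236% → 6.824%.

6.824%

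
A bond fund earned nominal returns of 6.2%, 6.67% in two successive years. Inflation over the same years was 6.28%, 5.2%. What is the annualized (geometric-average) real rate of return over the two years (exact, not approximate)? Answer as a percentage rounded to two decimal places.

0.66%

Compound the nominal returns: 1.0620 × 1.0667 = 1.13283540.
Compound inflation: 1.0628 × 1.0520 = 1.11806560.
Deflate: 1.13283540 / 1.11806560 = 1.01321014.
Annualized real rate = 1.01321014^(1/2) − 1 = 0.6583% → 0.66%.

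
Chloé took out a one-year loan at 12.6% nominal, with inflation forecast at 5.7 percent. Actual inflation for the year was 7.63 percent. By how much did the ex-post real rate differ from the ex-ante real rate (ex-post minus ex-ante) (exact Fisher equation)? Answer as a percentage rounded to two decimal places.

Ex-ante: (1 + 0.1260)/(1 + 0.0570) − 1 = 6.5279%
Ex-post: (1 + 0.1260)/(1 + 0.0763) − 1 = 4.6177%
Difference (ex-post − ex-ante) = -1.9102% → -1.91%.

-1.91%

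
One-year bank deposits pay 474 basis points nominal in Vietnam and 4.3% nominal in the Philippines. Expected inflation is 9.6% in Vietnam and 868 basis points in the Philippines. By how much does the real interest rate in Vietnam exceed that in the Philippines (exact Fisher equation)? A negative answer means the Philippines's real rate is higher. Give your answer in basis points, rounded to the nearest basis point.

-40 basis points

Vietnam: (1 + 0.0474)/(1 + 0.0960) − 1 = -4.4343%
The Philippines: (1 + 0.0430)/(1 + 0.0868) − 1 = -4.0302%
Differential = -4.4343% − (-4.0302%) = -0.4041% → -40 basis points.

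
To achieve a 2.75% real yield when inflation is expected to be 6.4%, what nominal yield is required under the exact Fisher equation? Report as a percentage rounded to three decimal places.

(1 + i) = (1 + r)(1 + π) = 1.02750 × 1.06400 = 1.09326
i = 1.09326 − 1, so the required nominal rate is 9.326%.

9.326%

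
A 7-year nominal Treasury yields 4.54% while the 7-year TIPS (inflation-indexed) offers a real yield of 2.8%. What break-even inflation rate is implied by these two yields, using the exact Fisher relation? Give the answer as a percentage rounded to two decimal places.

1.69%

(1 + π) = (1 + i)/(1 + r) = 1.04540 / 1.02800 = 1.016926
Break-even inflation = 1.016926 − 1 → 1.69%.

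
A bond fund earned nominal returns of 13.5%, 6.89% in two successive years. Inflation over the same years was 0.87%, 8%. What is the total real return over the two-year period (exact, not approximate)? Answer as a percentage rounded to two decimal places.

11.36%

Nominal growth factor = 1.1350 × 1.0689 = 1.213202
Price-level growth factor = 1.0087 × 1.0800 = 1.089396
Real growth factor = 1.213202 / 1.089396 = 1.113646
Total real return = 1.113646 − 1 → 11.36%.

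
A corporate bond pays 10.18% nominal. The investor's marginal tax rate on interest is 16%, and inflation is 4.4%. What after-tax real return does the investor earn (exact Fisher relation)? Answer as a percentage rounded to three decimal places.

3.976%

After-tax nominal return = 10.18% × (1 − 0.16) = 8.5512%.
1 + r = 1.085512 / 1.04400 = 1.039762
After-tax real rate = 1.039762 − 1 → 3.976%.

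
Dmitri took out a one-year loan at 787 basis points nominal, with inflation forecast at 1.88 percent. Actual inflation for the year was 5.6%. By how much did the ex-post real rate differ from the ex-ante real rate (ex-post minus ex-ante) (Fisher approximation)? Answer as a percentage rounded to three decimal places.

Ex-ante: 7.87% − 1.88% = 5.990%
Ex-post: 7.87% − 5.6% = 2.270%
Difference (ex-post − ex-ante) = -3.7200% → -3.720%.

-3.720%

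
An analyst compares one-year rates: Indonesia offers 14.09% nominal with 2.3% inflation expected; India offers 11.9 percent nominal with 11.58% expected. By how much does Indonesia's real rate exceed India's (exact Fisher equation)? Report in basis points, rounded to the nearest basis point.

Indonesia: (1 + 0.1409)/(1 + 0.0230) − 1 = 11.5249%
India: (1 + 0.1190)/(1 + 0.1158) − 1 = 0.2868%
Differential = 11.5249% − 0.2868% = 11.2381% → 1124 basis points.

1124 basis points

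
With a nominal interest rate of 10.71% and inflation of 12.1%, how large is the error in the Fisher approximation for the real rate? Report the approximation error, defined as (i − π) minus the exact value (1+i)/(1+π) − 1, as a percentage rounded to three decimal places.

-0.150%

Approximate: r ≈ 10.710% − 12.100% = -1.3900%
Exact: (1 + 0.1071)/(1 + 0.1210) − 1 = -1.2400%
Error = -1.3900% − (-1.2400%) = -0.1500% → -0.150%.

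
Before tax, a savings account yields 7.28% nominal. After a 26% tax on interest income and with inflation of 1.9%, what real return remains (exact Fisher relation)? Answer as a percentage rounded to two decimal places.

3.42%

After-tax nominal return = 7.28% × (1 − 0.26) = 5.3872%.
1 + r = 1.053872 / 1.01900 = 1.034222
After-tax real rate = 1.034222 − 1 → 3.42%.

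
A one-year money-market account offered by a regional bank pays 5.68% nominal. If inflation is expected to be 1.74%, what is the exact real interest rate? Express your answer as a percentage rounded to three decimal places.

By the Fisher relation, 1 + r = (1 + i)/(1 + π).
1 + r = 1.05680 / 1.01740 = 1.038726
r = 1.038726 − 1 = 3.8726%, i.e. 3.873%.

3.873%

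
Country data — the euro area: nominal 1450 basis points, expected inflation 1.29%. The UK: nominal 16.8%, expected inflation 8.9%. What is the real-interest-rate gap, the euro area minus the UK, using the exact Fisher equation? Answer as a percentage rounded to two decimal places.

5.79%

The euro area: (1 + 0.1450)/(1 + 0.0129) − 1 = 13.0418%
The UK: (1 + 0.1680)/(1 + 0.0890) − 1 = 7.2544%
Differential = 13.0418% − 7.2544% = 5.7874% → 5.79%.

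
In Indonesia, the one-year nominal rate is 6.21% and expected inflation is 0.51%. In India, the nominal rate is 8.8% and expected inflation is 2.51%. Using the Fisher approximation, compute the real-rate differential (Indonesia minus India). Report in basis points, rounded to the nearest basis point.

-59 basis points

Indonesia: 6.21% − 0.51% = 5.700%
India: 8.8% − 2.51% = 6.290%
Differential = -0.590% → -59 basis points.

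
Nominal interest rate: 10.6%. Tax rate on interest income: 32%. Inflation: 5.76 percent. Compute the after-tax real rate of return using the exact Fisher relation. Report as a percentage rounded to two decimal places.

After-tax nominal return = 10.6% × (1 − 0.32) = 7.2080%.
1 + r = 1.07208 / 1.05760 = 1.013691
After-tax real rate = 1.013691 − 1 → 1.37%.

1.37%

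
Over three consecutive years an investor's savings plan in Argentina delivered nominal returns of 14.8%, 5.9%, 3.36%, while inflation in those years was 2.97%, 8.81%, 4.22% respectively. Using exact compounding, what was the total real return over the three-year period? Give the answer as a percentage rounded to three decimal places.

Compound the nominal returns: 1.1480 × 1.0590 × 1.0336 = 1.256581.
Compound inflation: 1.0297 × 1.0881 × 1.0422 = 1.167698.
Deflate: 1.256581 / 1.167698 = 1.076118.
Total real return = 1.076118 − 1 → 7.612%.

7.612%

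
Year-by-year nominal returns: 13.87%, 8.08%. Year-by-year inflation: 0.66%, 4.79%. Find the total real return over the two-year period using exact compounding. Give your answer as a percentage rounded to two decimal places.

16.68%

Nominal growth factor = 1.1387 × 1.0808 = 1.2307070
Price-level growth factor = 1.0066 × 1.0479 = 1.0548161
Real growth factor = 1.2307070 / 1.0548161 = 1.1667502
Total real return = 1.1667502 − 1 → 16.68%.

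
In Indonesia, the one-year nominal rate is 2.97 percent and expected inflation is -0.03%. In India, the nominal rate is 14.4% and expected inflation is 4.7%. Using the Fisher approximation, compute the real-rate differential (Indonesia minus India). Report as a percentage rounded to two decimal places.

-6.70%

Indonesia: 2.97% − (-0.03%) = 3.000%
India: 14.4% − 4.7% = 9.700%
Differential = -6.700% → -6.70%.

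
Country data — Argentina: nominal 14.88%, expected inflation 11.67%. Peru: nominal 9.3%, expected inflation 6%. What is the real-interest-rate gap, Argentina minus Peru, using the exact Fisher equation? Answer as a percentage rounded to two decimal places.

-0.24%

Argentina: (1 + 0.1488)/(1 + 0.1167) − 1 = 2.8745%
Peru: (1 + 0.0930)/(1 + 0.0600) − 1 = 3.1132%
Differential = 2.8745% − 3.1132% = -0.2387% → -0.24%.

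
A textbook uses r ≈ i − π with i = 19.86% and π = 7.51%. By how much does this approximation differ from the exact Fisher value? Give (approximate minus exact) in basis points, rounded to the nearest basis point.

Approximate: r ≈ 19.860% − 7.510% = 12.3500%
Exact: (1 + 0.1986)/(1 + 0.0751) − 1 = 11.4873%
Error = 12.3500% − 11.4873% = 0.8627% → 86 basis points.

86 basis points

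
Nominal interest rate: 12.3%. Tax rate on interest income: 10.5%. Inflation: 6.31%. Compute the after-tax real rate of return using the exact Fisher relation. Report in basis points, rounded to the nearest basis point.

442 basis points

After-tax nominal return = 12.3% × (1 − 0.105) = 11.0085%.
1 + r = 1.110085 / 1.06310 = 1.044196
After-tax real rate = 1.044196 − 1 → 442 basis points.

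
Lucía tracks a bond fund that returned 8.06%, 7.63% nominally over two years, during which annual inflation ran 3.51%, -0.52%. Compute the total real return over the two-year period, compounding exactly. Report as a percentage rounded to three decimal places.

Compound the nominal returns: 1.0806 × 1.0763 = 1.163050.
Compound inflation: 1.0351 × 0.9948 = 1.029717.
Deflate: 1.163050 / 1.029717 = 1.129484.
Total real return = 1.129484 − 1 → 12.948%.

12.948%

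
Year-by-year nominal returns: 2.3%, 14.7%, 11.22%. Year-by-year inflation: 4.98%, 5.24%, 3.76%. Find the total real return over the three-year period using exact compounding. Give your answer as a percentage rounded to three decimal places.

Compound the nominal returns: 1.0230 × 1.1470 × 1.1122 = 1.3050343.
Compound inflation: 1.0498 × 1.0524 × 1.0376 = 1.1463504.
Deflate: 1.3050343 / 1.1463504 = 1.1384254.
Total real return = 1.1384254 − 1 → 13.843%.

13.843%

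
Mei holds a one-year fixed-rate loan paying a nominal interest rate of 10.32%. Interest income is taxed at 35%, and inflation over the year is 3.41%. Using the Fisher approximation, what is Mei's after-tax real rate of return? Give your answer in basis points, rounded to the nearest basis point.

330 basis points

After-tax nominal return = 10.32% × (1 − 0.35) = 6.7080%.
r ≈ 6.7080% − 3.41% → 330 basis points.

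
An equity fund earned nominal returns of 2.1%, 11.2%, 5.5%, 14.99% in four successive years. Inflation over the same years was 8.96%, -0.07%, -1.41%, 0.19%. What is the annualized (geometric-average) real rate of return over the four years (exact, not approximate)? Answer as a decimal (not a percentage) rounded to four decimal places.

0.0638

Compound the nominal returns: 1.0210 × 1.1120 × 1.0550 × 1.1499 = 1.37734603.
Compound inflation: 1.0896 × 0.9993 × 0.9859 × 1.0019 = 1.07552430.
Deflate: 1.37734603 / 1.07552430 = 1.28062754.
Annualized real rate = 1.28062754^(1/4) − 1 = 6.3790% → 0.0638.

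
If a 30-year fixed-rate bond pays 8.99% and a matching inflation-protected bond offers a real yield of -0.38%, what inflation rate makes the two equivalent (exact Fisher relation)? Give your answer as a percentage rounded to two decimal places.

9.41%

(1 + π) = (1 + i)/(1 + r) = 1.08990 / 0.99620 = 1.094057
Break-even inflation = 1.094057 − 1 → 9.41%.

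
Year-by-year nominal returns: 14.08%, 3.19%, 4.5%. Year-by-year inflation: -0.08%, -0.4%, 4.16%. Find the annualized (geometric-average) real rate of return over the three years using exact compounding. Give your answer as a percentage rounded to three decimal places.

5.873%

Compound the nominal returns: 1.1408 × 1.0319 × 1.0450 = 1.23016514.
Compound inflation: 0.9992 × 0.9960 × 1.0416 = 1.03660365.
Deflate: 1.23016514 / 1.03660365 = 1.18672661.
Annualized real rate = 1.18672661^(1/3) − 1 = 5.8726% → 5.873%.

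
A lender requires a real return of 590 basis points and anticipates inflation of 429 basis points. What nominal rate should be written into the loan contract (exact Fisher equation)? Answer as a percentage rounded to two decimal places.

(1 + i) = (1 + r)(1 + π) = 1.05900 × 1.04290 = 1.1044311
i = 1.1044311 − 1, so the required nominal rate is 10.44%.

10.44%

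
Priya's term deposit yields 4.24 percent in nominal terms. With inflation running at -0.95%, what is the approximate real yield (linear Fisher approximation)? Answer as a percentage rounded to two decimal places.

r ≈ i − π = 4.24% − (-0.95%) = 5.19%.

5.19%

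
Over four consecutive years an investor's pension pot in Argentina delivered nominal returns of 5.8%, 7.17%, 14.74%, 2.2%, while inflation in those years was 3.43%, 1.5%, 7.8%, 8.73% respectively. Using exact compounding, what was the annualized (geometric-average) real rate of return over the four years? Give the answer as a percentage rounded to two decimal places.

Compound the nominal returns: 1.0580 × 1.0717 × 1.1474 × 1.0220 = 1.32961112.
Compound inflation: 1.0343 × 1.0150 × 1.0780 × 1.0873 = 1.23049744.
Deflate: 1.32961112 / 1.23049744 = 1.08054765.
Annualized real rate = 1.08054765^(1/4) − 1 = 1.9556% → 1.96%.

1.96%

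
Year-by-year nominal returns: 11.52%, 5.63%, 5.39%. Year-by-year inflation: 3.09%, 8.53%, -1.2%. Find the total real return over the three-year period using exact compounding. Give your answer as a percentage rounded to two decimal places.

Compound the nominal returns: 1.1152 × 1.0563 × 1.0539 = 1.241479.
Compound inflation: 1.0309 × 1.0853 × 0.9880 = 1.105410.
Deflate: 1.241479 / 1.105410 = 1.123094.
Total real return = 1.123094 − 1 → 12.31%.

12.31%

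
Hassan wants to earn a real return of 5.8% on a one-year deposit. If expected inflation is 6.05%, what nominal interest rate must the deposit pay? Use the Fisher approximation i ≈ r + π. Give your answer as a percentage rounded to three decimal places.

11.850%

i ≈ r + π = 5.8% + 6.05% = 11.850%.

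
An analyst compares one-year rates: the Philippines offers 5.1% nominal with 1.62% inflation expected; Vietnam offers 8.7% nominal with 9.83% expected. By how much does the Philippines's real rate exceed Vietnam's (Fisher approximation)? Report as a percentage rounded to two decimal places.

The Philippines: 5.1% − 1.62% = 3.480%
Vietnam: 8.7% − 9.83% = -1.130%
Differential = 4.610% → 4.61%.

4.61%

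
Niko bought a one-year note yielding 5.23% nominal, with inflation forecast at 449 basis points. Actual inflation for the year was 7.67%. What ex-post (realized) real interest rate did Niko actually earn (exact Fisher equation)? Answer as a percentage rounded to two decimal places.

-2.27%

Ex-post: (1 + 0.0523)/(1 + 0.0767) − 1 = -2.2662%
So the realized real rate is -2.27%.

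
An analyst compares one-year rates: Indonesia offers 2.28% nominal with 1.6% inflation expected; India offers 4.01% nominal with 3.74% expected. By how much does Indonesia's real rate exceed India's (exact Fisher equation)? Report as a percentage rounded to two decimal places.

Indonesia: (1 + 0.0228)/(1 + 0.0160) − 1 = 0.6693%
India: (1 + 0.0401)/(1 + 0.0374) − 1 = 0.2603%
Differential = 0.6693% − 0.2603% = 0.4090% → 0.41%.

0.41%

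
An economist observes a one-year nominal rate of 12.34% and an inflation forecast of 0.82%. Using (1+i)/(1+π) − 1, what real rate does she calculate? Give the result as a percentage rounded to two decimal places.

1 + r = 1.12340 / 1.00820 = 1.114263
r = 1.114263 − 1 = 11.4263%, i.e. 11.43%.

11.43%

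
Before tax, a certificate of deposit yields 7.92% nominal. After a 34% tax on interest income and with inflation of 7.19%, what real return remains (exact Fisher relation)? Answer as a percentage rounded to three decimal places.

-1.831%

After-tax nominal return = 7.92% × (1 − 0.34) = 5.2272%.
1 + r = 1.052272 / 1.07190 = 0.981689
After-tax real rate = 0.981689 − 1 → -1.831%.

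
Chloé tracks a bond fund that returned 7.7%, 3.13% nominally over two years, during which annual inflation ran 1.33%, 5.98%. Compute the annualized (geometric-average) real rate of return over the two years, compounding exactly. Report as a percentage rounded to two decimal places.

Compound the nominal returns: 1.0770 × 1.0313 = 1.11071010.
Compound inflation: 1.0133 × 1.0598 = 1.07389534.
Deflate: 1.11071010 / 1.07389534 = 1.03428152.
Annualized real rate = 1.03428152^(1/2) − 1 = 1.6996% → 1.70%.

1.70%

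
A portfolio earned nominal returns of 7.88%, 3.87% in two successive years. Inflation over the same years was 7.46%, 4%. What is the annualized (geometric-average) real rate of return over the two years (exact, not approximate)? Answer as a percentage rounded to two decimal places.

0.13%

Compound the nominal returns: 1.0788 × 1.0387 = 1.12054956.
Compound inflation: 1.0746 × 1.0400 = 1.11758400.
Deflate: 1.12054956 / 1.11758400 = 1.00265355.
Annualized real rate = 1.00265355^(1/2) − 1 = 0.1326% → 0.13%.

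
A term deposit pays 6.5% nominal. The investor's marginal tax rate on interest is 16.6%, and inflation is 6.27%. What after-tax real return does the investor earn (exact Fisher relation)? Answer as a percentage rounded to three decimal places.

After-tax nominal return = 6.5% × (1 − 0.166) = 5.4210%.
1 + r = 1.05421 / 1.06270 = 0.992011
After-tax real rate = 0.992011 − 1 → -0.799%.

-0.799%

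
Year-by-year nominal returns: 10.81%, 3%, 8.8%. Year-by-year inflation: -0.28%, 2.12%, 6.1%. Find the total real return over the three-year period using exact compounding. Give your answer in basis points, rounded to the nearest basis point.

Nominal growth factor = 1.1081 × 1.0300 × 1.0880 = 1.241781
Price-level growth factor = 0.9972 × 1.0212 × 1.0610 = 1.080459
Real growth factor = 1.241781 / 1.080459 = 1.149308
Total real return = 1.149308 − 1 → 1493 basis points.

1493 basis points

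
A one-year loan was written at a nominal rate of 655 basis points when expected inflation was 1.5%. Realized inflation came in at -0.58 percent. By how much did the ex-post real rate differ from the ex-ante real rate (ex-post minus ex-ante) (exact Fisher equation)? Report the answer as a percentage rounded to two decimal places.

Ex-ante: (1 + 0.0655)/(1 + 0.0150) − 1 = 4.9754%
Ex-post: (1 + 0.0655)/(1 − 0.0058) − 1 = 7.1716%
Difference (ex-post − ex-ante) = 2.1962% → 2.20%.

2.20%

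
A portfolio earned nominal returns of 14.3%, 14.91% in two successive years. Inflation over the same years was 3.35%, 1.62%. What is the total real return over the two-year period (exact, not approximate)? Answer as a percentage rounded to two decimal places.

25.06%

Nominal growth factor = 1.1430 × 1.1491 = 1.313421
Price-level growth factor = 1.0335 × 1.0162 = 1.050243
Real growth factor = 1.313421 / 1.050243 = 1.250588
Total real return = 1.250588 − 1 → 25.06%.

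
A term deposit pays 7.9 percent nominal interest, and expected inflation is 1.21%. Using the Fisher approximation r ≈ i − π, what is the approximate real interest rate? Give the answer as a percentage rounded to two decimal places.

6.69%

r ≈ i − π = 7.9% − 1.21% = 6.69%.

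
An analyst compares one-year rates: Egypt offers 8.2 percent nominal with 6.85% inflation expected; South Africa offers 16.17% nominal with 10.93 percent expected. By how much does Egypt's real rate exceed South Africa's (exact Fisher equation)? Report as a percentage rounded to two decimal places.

Egypt: (1 + 0.0820)/(1 + 0.0685) − 1 = 1.2635%
South Africa: (1 + 0.1617)/(1 + 0.1093) − 1 = 4.7237%
Differential = 1.2635% − 4.7237% = -3.4602% → -3.46%.

-3.46%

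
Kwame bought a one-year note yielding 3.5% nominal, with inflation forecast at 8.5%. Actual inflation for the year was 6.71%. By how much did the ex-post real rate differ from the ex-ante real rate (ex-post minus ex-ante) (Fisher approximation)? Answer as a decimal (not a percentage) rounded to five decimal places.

0.01790

Ex-ante: 3.5% − 8.5% = -5.000%
Ex-post: 3.5% − 6.71% = -3.210%
Difference (ex-post − ex-ante) = 1.7900% → 0.01790.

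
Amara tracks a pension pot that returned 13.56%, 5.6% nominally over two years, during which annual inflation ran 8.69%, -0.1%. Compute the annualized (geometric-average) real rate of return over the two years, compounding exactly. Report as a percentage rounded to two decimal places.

5.09%

Compound the nominal returns: 1.1356 × 1.0560 = 1.19919360.
Compound inflation: 1.0869 × 0.9990 = 1.08581310.
Deflate: 1.19919360 / 1.08581310 = 1.10441990.
Annualized real rate = 1.10441990^(1/2) − 1 = 5.0914% → 5.09%.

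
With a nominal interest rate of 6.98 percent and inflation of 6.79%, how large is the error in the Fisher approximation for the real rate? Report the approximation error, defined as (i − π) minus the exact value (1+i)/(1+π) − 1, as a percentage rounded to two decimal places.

Approximate: r ≈ 6.980% − 6.790% = 0.1900%
Exact: (1 + 0.0698)/(1 + 0.0679) − 1 = 0.1779%
Error = 0.1900% − 0.1779% = 0.0121% → 0.01%.

0.01%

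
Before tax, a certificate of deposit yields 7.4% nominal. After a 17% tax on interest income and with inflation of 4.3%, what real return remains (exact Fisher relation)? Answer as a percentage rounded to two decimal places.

1.77%

After-tax nominal return = 7.4% × (1 − 0.17) = 6.1420%.
1 + r = 1.06142 / 1.04300 = 1.017661
After-tax real rate = 1.017661 − 1 → 1.77%.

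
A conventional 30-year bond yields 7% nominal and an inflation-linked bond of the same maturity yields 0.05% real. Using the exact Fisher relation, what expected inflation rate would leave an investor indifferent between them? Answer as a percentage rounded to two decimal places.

(1 + π) = (1 + i)/(1 + r) = 1.07000 / 1.00050 = 1.069465
Break-even inflation = 1.069465 − 1 → 6.95%.

6.95%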